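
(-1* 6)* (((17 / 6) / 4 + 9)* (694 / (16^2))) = -80851 / 512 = -157.91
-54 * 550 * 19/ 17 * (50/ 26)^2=-352687500/ 2873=-122759.31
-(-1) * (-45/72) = -5/8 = -0.62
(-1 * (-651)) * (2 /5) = 1302 /5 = 260.40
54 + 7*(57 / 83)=58.81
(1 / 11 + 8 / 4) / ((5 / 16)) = 368 / 55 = 6.69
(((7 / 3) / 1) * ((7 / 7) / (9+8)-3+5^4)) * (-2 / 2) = -24675 / 17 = -1451.47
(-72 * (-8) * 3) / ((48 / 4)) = 144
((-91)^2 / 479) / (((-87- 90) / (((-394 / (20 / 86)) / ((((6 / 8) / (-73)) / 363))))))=-2478481537532 / 423915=-5846647.41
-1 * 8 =-8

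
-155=-155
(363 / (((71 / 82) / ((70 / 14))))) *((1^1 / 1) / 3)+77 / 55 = 248547 / 355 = 700.13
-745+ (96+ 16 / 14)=-4535 / 7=-647.86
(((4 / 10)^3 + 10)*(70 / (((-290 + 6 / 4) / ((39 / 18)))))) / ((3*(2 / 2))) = -228956 / 129825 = -1.76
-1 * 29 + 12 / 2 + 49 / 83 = -1860 / 83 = -22.41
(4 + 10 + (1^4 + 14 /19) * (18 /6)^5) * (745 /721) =6172325 /13699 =450.57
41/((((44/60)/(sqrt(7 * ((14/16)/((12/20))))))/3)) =4305 * sqrt(30)/44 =535.90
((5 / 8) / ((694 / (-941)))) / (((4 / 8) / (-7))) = 32935 / 2776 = 11.86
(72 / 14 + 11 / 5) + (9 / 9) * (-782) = -774.66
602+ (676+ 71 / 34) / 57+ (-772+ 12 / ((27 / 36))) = -91799 / 646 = -142.10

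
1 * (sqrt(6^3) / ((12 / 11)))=11 * sqrt(6) / 2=13.47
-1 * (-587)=587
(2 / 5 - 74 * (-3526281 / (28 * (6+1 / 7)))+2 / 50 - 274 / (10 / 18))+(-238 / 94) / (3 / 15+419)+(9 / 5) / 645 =160611525840607 / 105900400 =1516628.13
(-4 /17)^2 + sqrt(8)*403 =16 /289 + 806*sqrt(2) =1139.91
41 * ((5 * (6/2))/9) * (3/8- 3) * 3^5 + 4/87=-30337303/696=-43588.08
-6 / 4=-1.50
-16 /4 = -4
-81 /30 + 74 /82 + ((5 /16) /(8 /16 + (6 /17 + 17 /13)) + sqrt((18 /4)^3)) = -517763 /313240 + 27 * sqrt(2) /4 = 7.89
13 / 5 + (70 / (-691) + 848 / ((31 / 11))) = 32495863 / 107105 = 303.40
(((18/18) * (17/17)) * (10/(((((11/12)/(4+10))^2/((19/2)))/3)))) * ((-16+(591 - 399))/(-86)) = -64350720/473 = -136048.03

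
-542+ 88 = -454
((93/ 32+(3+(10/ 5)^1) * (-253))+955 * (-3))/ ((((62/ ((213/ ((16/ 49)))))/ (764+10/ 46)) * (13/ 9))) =-541068451749/ 23552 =-22973354.78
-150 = -150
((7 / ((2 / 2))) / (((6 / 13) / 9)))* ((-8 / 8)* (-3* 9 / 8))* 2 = 7371 / 8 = 921.38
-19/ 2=-9.50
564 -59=505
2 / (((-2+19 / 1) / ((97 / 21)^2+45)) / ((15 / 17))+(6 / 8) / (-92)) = 53827360 / 7597467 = 7.08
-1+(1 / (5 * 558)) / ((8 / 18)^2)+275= 1359049 / 4960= 274.00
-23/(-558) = 23/558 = 0.04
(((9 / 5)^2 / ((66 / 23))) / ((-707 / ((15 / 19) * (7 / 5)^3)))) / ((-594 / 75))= 10143 / 23219900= 0.00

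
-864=-864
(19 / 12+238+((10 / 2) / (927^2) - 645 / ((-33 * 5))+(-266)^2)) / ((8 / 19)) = 51005967486241 / 302483808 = 168623.79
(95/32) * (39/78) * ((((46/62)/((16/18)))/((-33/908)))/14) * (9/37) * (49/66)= -31247685/71058944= -0.44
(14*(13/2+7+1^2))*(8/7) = 232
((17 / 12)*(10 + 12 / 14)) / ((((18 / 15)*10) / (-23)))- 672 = -176773 / 252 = -701.48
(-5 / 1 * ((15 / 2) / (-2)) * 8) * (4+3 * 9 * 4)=16800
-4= -4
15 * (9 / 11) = 135 / 11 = 12.27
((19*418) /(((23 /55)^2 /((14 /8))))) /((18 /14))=588601475 /9522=61814.90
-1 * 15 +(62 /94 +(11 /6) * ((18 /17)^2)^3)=-13338001538 /1134465743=-11.76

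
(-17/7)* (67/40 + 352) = -34357/40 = -858.92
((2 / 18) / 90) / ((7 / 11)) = 11 / 5670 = 0.00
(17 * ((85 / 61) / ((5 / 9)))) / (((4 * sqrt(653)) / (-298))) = -387549 * sqrt(653) / 79666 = -124.31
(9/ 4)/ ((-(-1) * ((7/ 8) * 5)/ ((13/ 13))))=18/ 35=0.51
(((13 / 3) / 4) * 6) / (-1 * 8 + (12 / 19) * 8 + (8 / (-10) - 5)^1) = -1235 / 1662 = -0.74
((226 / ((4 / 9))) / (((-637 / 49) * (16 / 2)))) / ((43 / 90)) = -45765 / 4472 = -10.23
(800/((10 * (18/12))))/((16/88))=293.33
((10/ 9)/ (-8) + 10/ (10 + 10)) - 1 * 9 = -311/ 36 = -8.64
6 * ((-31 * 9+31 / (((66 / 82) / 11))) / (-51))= -868 / 51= -17.02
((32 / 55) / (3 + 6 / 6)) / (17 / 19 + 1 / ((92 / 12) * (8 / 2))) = 13984 / 89155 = 0.16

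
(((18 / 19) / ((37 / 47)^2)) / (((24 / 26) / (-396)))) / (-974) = 8528949 / 12667357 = 0.67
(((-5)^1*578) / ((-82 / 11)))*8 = 127160 / 41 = 3101.46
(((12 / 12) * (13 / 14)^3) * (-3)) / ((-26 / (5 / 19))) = 2535 / 104272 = 0.02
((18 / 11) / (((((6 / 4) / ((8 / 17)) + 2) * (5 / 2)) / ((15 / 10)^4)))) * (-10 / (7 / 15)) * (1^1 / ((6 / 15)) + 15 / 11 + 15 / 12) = -4920750 / 70301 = -70.00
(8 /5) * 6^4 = 10368 /5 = 2073.60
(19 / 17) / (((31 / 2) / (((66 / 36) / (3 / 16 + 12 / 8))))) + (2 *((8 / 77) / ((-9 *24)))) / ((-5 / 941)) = 4262882 / 16434495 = 0.26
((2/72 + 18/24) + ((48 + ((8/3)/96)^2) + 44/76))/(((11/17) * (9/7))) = 13148191/221616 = 59.33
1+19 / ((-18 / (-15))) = 101 / 6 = 16.83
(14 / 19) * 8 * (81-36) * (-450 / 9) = -252000 / 19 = -13263.16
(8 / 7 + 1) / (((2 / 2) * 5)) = 3 / 7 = 0.43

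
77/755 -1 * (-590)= 590.10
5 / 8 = 0.62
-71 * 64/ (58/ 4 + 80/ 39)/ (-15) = 118144/ 6455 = 18.30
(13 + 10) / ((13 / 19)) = 437 / 13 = 33.62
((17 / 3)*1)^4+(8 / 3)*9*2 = 87409 / 81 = 1079.12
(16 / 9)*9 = 16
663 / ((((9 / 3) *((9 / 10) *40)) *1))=221 / 36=6.14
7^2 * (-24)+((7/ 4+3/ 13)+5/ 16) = -1173.71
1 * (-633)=-633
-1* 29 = -29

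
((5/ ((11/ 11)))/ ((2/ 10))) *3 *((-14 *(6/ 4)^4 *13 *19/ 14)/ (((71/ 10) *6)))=-2500875/ 1136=-2201.47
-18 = -18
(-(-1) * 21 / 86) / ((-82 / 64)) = -336 / 1763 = -0.19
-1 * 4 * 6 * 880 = -21120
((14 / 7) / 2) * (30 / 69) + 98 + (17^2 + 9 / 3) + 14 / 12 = 54041 / 138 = 391.60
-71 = -71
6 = 6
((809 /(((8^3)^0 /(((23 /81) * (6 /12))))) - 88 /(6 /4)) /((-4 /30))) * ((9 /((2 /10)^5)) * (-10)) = 711171875 /6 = 118528645.83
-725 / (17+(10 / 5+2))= -725 / 21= -34.52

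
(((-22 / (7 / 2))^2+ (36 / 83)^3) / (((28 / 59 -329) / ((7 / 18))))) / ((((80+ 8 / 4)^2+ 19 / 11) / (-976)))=351317782448512 / 51656831040014109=0.01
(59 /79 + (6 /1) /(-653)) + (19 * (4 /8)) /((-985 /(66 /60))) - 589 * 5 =-2992158323083 /1016263900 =-2944.27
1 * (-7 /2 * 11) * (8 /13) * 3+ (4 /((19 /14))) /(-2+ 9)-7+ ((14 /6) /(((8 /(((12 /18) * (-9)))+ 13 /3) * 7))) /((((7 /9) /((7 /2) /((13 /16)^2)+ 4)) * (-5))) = -8757223 /112385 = -77.92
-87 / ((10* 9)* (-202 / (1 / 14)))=29 / 84840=0.00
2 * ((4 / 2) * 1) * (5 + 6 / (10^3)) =2503 / 125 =20.02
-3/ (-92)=0.03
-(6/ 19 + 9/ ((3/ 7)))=-405/ 19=-21.32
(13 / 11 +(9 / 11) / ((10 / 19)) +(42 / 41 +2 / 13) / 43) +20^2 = 1015403699 / 2521090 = 402.76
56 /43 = 1.30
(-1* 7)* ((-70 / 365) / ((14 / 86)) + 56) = -28014 / 73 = -383.75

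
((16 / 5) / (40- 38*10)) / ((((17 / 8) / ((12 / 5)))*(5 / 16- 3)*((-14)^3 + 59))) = -2048 / 1390270625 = -0.00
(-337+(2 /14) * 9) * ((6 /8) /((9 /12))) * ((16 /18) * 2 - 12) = 216200 /63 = 3431.75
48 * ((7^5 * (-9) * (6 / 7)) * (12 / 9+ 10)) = -70531776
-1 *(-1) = 1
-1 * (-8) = 8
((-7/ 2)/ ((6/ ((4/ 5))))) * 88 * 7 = -287.47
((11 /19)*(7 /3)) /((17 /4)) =308 /969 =0.32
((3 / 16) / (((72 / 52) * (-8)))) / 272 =-13 / 208896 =-0.00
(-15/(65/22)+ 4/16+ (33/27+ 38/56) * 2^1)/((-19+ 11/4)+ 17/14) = 3359/49257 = 0.07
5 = 5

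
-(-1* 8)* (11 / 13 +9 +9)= 150.77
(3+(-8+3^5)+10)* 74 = 18352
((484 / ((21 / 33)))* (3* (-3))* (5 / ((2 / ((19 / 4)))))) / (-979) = 103455 / 1246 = 83.03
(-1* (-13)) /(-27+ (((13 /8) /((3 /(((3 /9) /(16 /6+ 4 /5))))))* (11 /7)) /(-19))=-165984 /344791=-0.48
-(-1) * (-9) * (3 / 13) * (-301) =8127 / 13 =625.15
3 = 3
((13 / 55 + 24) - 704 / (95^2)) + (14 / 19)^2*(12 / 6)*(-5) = 97859 / 5225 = 18.73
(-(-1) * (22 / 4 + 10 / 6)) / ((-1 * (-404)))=43 / 2424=0.02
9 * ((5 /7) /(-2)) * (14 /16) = -45 /16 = -2.81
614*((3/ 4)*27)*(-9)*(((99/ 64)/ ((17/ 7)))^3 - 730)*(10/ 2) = 1051699558281687045/ 2575826944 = 408295891.43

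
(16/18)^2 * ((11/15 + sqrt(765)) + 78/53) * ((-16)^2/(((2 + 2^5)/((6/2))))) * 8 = 114884608/364905 + 65536 * sqrt(85)/153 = 4263.93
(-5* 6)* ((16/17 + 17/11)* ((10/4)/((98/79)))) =-150.34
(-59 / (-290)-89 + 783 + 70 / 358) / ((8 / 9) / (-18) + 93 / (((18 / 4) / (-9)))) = -2919746331 / 782283700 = -3.73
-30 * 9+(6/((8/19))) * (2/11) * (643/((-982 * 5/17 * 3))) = -29373089/108020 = -271.92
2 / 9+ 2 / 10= 19 / 45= 0.42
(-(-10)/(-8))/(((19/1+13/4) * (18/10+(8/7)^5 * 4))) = -420175/71789447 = -0.01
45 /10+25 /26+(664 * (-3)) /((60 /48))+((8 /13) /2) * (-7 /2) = -1589.22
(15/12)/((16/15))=75/64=1.17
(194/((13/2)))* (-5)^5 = -1212500/13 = -93269.23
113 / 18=6.28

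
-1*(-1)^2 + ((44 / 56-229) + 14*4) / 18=-2663 / 252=-10.57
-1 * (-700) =700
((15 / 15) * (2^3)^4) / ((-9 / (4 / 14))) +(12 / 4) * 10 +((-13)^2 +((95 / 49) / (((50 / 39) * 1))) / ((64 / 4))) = 4873069 / 70560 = 69.06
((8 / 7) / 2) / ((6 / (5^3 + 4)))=12.29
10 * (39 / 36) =65 / 6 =10.83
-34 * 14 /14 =-34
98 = 98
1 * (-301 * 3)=-903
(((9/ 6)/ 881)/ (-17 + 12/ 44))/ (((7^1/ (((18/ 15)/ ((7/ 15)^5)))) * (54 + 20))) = -15035625/ 1411281638704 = -0.00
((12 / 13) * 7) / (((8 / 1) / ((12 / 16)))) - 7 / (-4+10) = -175 / 312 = -0.56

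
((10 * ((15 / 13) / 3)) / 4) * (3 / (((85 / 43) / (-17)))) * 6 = -1935 / 13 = -148.85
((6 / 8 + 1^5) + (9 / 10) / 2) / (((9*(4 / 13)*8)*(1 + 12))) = 11 / 1440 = 0.01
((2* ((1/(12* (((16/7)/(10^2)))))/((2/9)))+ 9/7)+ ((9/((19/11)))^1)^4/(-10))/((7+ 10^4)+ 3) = -2890858161/730527397600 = -0.00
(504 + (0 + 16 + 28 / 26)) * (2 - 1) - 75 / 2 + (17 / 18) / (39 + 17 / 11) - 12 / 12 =50366089 / 104364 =482.60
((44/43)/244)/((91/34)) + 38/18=2.11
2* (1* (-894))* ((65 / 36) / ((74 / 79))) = -765115 / 222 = -3446.46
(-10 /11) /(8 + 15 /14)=-140 /1397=-0.10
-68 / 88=-17 / 22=-0.77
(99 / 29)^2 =9801 / 841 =11.65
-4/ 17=-0.24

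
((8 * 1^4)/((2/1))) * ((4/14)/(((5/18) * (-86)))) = -72/1505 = -0.05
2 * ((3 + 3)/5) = 12/5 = 2.40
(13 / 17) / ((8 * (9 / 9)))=13 / 136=0.10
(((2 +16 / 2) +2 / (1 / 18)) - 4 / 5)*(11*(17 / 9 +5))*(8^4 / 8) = 78915584 / 45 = 1753679.64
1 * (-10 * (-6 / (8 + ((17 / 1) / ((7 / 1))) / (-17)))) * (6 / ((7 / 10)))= 720 / 11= 65.45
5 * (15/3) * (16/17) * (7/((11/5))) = 14000/187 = 74.87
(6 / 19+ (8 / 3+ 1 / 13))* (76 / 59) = 9068 / 2301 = 3.94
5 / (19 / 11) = 55 / 19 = 2.89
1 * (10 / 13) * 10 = 100 / 13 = 7.69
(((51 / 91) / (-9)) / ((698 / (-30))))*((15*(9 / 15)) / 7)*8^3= 391680 / 222313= 1.76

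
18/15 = 6/5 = 1.20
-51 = -51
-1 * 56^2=-3136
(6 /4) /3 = 1 /2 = 0.50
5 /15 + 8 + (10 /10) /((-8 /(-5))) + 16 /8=10.96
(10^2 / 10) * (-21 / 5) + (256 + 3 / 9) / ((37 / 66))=15364 / 37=415.24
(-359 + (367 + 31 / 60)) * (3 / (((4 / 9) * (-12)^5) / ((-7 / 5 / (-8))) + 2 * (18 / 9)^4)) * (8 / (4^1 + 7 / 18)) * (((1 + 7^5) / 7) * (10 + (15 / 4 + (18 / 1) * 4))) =-3314237157 / 218408140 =-15.17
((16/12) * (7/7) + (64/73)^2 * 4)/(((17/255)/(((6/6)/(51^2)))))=352340/13860729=0.03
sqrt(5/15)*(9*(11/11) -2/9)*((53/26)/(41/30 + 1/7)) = 146545*sqrt(3)/37089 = 6.84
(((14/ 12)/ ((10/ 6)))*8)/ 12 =7/ 15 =0.47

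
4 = 4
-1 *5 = -5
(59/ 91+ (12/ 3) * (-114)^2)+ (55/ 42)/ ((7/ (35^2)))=28508743/ 546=52213.82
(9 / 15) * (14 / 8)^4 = 7203 / 1280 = 5.63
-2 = -2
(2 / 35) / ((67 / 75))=30 / 469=0.06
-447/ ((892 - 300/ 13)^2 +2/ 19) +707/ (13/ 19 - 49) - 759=-143482761173683/ 185466067713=-773.63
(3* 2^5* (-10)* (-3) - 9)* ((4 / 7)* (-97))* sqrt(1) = -1113948 / 7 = -159135.43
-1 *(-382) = 382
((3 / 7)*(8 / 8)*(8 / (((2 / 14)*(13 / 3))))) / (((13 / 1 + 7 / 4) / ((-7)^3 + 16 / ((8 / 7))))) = -94752 / 767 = -123.54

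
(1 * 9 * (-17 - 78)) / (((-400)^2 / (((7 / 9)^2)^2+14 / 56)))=-61427 / 18662400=-0.00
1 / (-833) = -1 / 833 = -0.00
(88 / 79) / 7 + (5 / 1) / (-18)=-1181 / 9954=-0.12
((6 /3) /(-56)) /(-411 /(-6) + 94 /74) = -0.00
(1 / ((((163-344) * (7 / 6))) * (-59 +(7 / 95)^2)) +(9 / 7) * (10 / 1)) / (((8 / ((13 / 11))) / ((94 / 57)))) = 883228370765 / 281976004156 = 3.13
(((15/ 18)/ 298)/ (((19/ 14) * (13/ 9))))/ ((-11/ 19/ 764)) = -40110/ 21307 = -1.88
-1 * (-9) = 9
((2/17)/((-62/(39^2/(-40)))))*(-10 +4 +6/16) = -13689/33728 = -0.41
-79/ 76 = -1.04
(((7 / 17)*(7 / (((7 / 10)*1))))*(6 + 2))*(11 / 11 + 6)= 3920 / 17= 230.59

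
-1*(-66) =66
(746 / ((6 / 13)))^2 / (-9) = -23512801 / 81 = -290281.49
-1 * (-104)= 104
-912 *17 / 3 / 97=-5168 / 97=-53.28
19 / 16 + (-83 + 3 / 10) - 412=-39481 / 80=-493.51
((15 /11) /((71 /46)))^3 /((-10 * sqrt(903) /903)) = -32850900 * sqrt(903) /476379541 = -2.07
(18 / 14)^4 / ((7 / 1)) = 0.39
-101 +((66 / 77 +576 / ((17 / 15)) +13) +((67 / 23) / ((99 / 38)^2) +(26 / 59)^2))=39379400593514 / 93378998097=421.72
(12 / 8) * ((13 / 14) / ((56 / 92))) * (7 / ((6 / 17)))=45.38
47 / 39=1.21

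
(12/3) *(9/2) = 18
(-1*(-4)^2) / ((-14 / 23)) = 184 / 7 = 26.29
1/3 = 0.33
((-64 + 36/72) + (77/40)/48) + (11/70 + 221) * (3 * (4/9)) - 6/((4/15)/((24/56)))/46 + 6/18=14314729/61824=231.54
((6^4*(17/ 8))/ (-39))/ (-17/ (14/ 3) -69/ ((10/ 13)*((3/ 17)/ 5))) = 189/ 6812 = 0.03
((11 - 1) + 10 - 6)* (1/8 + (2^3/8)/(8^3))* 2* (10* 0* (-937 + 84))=0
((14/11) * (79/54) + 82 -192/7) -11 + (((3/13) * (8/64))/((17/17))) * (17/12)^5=30286887517/664215552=45.60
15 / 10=3 / 2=1.50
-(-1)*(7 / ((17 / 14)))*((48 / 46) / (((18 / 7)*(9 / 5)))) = 13720 / 10557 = 1.30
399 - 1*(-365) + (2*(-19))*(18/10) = 3478/5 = 695.60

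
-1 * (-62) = 62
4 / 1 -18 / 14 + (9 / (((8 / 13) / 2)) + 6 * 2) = 1231 / 28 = 43.96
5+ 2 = 7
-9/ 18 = -1/ 2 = -0.50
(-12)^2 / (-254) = -72 / 127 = -0.57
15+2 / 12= 91 / 6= 15.17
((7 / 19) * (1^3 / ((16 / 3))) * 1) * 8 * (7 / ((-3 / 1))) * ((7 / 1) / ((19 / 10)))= -1715 / 361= -4.75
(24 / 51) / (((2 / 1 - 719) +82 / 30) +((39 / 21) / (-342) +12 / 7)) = -95760 / 144998389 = -0.00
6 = 6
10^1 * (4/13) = 40/13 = 3.08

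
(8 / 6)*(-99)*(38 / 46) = -109.04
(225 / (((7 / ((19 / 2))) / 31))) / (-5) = -26505 / 14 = -1893.21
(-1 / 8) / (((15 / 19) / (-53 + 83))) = -19 / 4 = -4.75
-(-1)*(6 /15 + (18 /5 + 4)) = 8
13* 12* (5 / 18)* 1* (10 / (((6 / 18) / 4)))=5200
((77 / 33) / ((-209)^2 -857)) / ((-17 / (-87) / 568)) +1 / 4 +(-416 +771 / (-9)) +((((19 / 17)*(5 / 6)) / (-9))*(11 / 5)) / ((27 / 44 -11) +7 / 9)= -2082682679729 / 4155105660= -501.23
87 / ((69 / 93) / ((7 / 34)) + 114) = 651 / 880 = 0.74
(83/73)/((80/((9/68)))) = 0.00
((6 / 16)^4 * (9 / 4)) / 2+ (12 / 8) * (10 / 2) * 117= 28754649 / 32768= 877.52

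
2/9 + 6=56/9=6.22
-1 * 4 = -4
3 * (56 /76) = 42 /19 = 2.21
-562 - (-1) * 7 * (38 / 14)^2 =-3573 / 7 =-510.43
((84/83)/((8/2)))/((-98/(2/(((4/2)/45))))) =-135/1162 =-0.12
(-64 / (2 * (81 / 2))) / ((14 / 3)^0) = -64 / 81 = -0.79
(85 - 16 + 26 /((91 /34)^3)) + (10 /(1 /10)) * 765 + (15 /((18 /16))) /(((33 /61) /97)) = 453136458829 /5738733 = 78961.06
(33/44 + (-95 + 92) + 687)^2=7502121/16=468882.56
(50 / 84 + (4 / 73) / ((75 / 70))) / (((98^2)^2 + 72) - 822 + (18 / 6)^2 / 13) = 42939 / 6127241910370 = 0.00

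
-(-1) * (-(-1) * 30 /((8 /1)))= 3.75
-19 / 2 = -9.50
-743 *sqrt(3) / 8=-160.86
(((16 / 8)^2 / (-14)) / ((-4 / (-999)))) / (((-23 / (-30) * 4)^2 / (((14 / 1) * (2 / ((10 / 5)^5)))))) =-224775 / 33856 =-6.64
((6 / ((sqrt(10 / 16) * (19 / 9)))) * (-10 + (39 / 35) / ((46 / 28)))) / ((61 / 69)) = -347328 * sqrt(10) / 28975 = -37.91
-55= -55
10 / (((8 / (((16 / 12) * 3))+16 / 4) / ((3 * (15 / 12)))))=6.25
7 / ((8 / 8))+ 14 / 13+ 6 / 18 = 8.41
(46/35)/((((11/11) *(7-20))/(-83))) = 8.39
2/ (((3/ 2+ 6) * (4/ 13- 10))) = -26/ 945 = -0.03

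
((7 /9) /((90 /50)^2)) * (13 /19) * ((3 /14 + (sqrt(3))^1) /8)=325 /73872 + 2275 * sqrt(3) /110808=0.04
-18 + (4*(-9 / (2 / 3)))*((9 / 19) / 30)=-18.85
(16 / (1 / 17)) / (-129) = -272 / 129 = -2.11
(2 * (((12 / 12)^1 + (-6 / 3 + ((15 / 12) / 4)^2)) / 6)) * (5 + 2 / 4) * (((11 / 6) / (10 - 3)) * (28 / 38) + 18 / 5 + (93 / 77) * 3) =-27973 / 2280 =-12.27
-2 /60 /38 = -1 /1140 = -0.00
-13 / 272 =-0.05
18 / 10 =9 / 5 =1.80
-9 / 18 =-1 / 2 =-0.50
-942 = -942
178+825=1003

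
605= 605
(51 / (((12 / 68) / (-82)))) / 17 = -1394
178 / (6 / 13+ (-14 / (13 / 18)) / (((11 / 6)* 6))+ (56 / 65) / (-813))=-136.74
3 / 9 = 1 / 3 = 0.33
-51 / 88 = -0.58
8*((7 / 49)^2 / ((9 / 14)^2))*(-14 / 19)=-448 / 1539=-0.29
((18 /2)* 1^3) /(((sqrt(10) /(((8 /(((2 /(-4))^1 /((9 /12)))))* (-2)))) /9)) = 972* sqrt(10) /5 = 614.75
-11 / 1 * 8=-88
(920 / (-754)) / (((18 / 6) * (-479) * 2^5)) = 0.00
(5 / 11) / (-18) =-5 / 198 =-0.03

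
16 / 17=0.94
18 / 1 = 18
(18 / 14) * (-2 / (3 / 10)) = -60 / 7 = -8.57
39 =39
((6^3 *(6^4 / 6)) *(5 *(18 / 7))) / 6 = 699840 / 7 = 99977.14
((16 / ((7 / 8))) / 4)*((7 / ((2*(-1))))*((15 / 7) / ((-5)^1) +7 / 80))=191 / 35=5.46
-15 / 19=-0.79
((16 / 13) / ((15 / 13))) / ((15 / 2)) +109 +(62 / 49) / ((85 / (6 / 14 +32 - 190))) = 140114497 / 1311975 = 106.80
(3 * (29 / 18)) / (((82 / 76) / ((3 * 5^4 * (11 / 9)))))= 3788125 / 369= 10265.92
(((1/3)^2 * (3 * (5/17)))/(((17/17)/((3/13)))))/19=5/4199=0.00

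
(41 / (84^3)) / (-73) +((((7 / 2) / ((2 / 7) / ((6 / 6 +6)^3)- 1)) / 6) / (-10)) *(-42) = -1272591842147 / 518992367040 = -2.45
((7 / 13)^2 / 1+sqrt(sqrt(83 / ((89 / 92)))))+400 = 403.33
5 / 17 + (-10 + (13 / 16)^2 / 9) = -377287 / 39168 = -9.63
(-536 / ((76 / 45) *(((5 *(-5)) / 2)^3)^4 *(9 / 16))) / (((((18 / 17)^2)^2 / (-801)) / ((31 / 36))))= 31619291981824 / 1486051082611083984375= 0.00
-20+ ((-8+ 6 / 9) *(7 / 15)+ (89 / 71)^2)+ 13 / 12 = -18844081 / 907380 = -20.77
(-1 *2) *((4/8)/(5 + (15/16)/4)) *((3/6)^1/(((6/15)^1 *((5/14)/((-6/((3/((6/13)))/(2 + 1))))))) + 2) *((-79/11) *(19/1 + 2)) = -2123520/9581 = -221.64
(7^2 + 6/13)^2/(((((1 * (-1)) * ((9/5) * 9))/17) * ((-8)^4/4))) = -35143165/14017536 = -2.51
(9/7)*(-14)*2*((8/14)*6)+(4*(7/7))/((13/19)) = -117.58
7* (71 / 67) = 497 / 67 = 7.42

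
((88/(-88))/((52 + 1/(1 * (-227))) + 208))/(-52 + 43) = 227/531171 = 0.00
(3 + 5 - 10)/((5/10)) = -4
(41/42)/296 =41/12432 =0.00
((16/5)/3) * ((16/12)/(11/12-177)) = -0.01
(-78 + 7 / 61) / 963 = -4751 / 58743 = -0.08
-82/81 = -1.01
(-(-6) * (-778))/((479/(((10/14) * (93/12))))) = -180885/3353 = -53.95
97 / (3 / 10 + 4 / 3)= 2910 / 49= 59.39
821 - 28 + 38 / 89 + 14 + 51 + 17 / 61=4661913 / 5429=858.71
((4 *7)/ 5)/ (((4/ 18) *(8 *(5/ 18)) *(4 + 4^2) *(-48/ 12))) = -567/ 4000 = -0.14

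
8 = 8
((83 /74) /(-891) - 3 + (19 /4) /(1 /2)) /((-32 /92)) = -1231903 /65934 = -18.68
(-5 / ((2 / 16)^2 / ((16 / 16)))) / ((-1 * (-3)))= -320 / 3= -106.67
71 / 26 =2.73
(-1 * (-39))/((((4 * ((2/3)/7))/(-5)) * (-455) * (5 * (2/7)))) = 63/80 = 0.79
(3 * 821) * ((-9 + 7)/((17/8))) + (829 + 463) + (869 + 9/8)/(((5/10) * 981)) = -68331919/66708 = -1024.34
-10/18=-5/9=-0.56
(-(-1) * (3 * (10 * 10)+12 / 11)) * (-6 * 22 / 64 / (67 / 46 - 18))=28566 / 761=37.54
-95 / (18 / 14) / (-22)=665 / 198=3.36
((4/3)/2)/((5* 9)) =0.01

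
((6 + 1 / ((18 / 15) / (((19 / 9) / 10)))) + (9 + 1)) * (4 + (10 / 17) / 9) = 543317 / 8262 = 65.76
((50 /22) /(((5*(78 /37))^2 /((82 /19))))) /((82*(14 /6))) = 1369 /2966964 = 0.00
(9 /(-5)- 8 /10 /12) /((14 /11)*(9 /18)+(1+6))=-11 /45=-0.24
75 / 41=1.83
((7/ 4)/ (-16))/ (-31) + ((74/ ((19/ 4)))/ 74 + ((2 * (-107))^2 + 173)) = 1732855493/ 37696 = 45969.21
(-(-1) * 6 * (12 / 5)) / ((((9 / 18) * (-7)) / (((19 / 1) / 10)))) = -1368 / 175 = -7.82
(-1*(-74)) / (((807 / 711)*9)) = 5846 / 807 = 7.24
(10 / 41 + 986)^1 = 40436 / 41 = 986.24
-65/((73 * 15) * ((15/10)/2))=-52/657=-0.08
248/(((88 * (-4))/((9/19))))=-279/836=-0.33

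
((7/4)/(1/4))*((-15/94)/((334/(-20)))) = 525/7849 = 0.07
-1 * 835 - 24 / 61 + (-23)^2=-306.39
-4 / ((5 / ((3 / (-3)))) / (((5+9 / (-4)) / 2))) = 11 / 10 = 1.10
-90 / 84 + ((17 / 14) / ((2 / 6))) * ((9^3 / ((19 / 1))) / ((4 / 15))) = 556545 / 1064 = 523.07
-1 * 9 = -9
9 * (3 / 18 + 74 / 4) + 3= 171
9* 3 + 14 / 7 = 29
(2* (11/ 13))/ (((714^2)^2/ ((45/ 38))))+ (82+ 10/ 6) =596760072011431/ 7132590502128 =83.67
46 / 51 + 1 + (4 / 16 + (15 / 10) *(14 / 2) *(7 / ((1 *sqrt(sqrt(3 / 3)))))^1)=15433 / 204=75.65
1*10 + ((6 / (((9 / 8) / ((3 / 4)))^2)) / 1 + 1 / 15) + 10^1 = 22.73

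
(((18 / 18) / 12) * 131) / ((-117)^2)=131 / 164268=0.00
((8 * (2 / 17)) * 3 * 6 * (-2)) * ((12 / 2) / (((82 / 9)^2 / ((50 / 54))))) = -64800 / 28577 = -2.27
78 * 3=234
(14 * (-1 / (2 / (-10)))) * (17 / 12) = 595 / 6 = 99.17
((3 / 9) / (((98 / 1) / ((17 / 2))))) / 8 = 17 / 4704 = 0.00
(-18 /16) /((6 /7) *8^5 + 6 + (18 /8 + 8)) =-63 /1573774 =-0.00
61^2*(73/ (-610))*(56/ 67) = -124684/ 335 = -372.19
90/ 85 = 1.06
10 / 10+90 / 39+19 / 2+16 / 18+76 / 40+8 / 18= 3128 / 195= 16.04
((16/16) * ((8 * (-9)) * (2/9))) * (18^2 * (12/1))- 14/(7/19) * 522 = -82044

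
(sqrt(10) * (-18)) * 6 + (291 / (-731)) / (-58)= -341.52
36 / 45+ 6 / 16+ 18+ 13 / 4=897 / 40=22.42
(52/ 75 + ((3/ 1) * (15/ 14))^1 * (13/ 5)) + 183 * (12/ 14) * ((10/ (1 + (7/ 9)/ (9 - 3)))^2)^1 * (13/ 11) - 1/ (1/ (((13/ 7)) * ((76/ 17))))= 174006678521/ 11977350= 14527.98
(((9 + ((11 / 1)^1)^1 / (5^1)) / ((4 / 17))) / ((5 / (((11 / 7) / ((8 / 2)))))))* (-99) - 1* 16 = -19313 / 50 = -386.26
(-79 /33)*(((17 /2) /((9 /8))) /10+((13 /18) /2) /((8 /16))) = -10507 /2970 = -3.54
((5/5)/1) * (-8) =-8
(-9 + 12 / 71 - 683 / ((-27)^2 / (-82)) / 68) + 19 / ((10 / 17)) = 108222812 / 4399515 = 24.60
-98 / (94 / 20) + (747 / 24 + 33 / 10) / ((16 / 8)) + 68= 241999 / 3760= 64.36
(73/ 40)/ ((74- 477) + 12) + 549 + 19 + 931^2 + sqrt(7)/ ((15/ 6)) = 2 * sqrt(7)/ 5 + 13565025487/ 15640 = 867330.05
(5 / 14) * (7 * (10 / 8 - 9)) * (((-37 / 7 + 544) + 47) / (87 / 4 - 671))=317750 / 18179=17.48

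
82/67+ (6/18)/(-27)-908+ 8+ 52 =-846.79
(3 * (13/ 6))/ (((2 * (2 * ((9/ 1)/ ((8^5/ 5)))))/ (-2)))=-106496/ 45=-2366.58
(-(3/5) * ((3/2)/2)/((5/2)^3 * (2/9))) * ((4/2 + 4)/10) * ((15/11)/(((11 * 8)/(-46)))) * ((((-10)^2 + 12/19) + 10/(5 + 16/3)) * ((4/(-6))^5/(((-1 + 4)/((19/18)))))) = -5505464/21099375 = -0.26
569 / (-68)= -569 / 68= -8.37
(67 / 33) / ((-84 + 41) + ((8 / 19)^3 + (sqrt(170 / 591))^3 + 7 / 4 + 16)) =-87364130172101253324 / 1083257148862442938901 - 1689007346627680*sqrt(100470) / 1083257148862442938901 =-0.08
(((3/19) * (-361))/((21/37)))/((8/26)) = -9139/28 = -326.39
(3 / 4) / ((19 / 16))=12 / 19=0.63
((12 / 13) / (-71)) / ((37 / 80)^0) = -0.01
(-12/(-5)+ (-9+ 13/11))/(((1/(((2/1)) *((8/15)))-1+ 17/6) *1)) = -1.96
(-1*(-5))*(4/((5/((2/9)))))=8/9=0.89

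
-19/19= -1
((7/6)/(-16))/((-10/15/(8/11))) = 7/88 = 0.08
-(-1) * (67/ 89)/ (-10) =-67/ 890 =-0.08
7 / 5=1.40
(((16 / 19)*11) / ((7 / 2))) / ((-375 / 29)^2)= 296032 / 18703125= 0.02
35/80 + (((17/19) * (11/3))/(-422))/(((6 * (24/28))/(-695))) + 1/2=3443155/1731888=1.99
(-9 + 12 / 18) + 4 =-13 / 3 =-4.33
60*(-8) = -480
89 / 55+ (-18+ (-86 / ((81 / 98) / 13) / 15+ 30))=-1023197 / 13365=-76.56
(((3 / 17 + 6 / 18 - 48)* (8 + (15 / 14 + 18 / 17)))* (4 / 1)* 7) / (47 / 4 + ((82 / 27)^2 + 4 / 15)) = -56759376240 / 89498387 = -634.19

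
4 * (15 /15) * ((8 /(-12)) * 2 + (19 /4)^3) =20321 /48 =423.35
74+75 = 149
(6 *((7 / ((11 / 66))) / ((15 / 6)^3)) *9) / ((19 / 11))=199584 / 2375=84.04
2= 2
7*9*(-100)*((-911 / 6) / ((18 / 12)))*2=1275400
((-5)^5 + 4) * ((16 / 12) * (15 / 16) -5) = 46815 / 4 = 11703.75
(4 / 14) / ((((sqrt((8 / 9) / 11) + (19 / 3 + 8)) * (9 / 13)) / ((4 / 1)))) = 49192 / 426951 - 208 * sqrt(22) / 426951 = 0.11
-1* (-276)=276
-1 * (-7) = 7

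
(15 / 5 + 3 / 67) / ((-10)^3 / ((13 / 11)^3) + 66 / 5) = -1120470 / 218084933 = -0.01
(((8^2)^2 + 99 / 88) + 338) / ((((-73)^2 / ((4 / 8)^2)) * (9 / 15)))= 59135 / 170528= 0.35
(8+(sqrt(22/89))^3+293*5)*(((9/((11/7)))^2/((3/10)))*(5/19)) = 42386.72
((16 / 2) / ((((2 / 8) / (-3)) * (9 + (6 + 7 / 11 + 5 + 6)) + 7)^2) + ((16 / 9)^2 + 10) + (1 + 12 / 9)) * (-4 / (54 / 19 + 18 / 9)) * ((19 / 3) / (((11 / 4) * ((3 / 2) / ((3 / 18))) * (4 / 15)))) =-922323966635 / 73435620357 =-12.56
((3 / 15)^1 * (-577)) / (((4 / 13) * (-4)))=93.76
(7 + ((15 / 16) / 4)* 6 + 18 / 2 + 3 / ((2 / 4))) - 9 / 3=653 / 32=20.41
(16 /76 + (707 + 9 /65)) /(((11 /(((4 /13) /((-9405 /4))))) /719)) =-101511296 /16777475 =-6.05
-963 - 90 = -1053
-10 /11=-0.91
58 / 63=0.92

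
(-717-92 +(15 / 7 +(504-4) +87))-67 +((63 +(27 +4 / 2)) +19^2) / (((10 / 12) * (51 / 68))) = 15328 / 35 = 437.94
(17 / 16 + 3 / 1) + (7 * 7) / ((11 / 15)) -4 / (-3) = 38129 / 528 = 72.21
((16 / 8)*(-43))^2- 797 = 6599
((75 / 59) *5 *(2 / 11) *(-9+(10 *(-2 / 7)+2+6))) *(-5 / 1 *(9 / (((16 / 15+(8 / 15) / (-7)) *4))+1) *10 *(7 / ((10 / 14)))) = 482304375 / 67496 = 7145.67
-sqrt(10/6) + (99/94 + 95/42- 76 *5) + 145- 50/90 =-687664/2961- sqrt(15)/3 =-233.53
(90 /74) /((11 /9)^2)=3645 /4477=0.81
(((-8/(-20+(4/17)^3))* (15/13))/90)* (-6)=-9826/319137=-0.03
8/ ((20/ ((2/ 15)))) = 4/ 75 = 0.05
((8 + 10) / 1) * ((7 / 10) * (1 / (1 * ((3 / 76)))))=1596 / 5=319.20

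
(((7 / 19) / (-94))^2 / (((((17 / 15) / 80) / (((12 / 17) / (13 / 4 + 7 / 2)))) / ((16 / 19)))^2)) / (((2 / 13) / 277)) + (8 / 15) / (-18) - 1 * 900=-2917966898471202976 / 3245933167969815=-898.96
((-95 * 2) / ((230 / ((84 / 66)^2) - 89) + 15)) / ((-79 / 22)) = 409640 / 526377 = 0.78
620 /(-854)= -0.73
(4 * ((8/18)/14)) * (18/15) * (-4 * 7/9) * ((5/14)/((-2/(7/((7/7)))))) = 16/27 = 0.59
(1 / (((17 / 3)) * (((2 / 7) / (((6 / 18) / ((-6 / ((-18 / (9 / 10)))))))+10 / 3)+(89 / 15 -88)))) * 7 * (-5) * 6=0.47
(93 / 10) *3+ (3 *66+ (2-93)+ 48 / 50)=6793 / 50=135.86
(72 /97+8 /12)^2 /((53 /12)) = 672400 /1496031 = 0.45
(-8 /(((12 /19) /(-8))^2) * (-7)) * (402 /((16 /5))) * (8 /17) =27089440 /51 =531165.49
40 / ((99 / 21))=280 / 33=8.48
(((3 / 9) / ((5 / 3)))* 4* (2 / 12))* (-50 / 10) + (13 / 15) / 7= -19 / 35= -0.54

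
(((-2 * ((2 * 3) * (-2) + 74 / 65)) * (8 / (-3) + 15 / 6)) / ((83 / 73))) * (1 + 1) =-103076 / 16185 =-6.37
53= 53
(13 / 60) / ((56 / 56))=13 / 60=0.22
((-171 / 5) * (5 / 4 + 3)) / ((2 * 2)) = -2907 / 80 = -36.34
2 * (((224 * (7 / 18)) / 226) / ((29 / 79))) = 61936 / 29493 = 2.10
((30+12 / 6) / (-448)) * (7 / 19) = -1 / 38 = -0.03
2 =2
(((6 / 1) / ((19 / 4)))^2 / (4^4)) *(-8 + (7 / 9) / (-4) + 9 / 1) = 29 / 5776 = 0.01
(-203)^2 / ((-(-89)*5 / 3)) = 123627 / 445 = 277.81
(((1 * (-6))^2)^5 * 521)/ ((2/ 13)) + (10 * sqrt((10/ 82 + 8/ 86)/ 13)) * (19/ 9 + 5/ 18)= 5 * sqrt(8686301)/ 4797 + 204768705024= 204768705027.07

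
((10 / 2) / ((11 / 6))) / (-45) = -2 / 33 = -0.06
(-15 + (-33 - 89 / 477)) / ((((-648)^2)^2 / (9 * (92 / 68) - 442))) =167951395 / 1429773764972544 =0.00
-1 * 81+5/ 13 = -1048/ 13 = -80.62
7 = 7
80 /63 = 1.27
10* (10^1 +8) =180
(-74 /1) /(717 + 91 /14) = -148 /1447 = -0.10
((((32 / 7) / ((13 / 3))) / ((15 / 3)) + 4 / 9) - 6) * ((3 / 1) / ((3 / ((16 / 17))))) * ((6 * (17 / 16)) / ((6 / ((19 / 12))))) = -207917 / 24570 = -8.46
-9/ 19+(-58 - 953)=-1011.47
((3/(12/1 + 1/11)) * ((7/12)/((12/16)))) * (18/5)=66/95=0.69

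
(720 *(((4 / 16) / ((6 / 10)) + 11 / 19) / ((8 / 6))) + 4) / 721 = 10291 / 13699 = 0.75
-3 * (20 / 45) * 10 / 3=-40 / 9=-4.44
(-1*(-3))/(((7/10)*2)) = 15/7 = 2.14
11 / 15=0.73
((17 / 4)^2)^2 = 83521 / 256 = 326.25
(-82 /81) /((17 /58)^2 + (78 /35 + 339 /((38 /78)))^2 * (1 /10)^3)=-30496720450000 /14682487969502019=-0.00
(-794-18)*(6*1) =-4872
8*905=7240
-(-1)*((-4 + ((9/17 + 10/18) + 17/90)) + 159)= 239099/1530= 156.27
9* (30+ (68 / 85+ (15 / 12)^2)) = 23301 / 80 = 291.26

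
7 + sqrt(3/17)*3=3*sqrt(51)/17 + 7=8.26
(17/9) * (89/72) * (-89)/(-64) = 134657/41472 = 3.25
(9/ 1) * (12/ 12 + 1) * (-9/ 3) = -54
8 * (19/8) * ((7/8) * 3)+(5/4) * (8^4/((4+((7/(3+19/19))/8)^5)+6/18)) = 4297235560923/3490064296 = 1231.28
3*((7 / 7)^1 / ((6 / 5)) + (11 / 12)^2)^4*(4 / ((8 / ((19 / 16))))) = 64094648659 / 4586471424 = 13.97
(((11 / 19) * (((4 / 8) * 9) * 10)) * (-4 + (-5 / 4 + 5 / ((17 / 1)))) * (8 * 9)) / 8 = -1501335 / 1292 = -1162.02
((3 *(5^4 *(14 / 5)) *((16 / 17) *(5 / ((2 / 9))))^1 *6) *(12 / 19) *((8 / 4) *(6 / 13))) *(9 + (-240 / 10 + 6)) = -14696640000 / 4199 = -3500033.34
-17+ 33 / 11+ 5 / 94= -1311 / 94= -13.95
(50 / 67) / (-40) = -5 / 268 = -0.02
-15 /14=-1.07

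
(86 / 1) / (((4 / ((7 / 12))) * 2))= 301 / 48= 6.27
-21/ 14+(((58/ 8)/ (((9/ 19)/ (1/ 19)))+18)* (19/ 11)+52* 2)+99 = 92657/ 396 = 233.98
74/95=0.78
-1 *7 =-7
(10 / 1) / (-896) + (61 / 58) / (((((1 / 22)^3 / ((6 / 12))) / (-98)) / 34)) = -242393457297 / 12992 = -18657131.87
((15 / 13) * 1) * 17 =255 / 13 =19.62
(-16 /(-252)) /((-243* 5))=-4 /76545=-0.00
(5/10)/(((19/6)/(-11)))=-33/19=-1.74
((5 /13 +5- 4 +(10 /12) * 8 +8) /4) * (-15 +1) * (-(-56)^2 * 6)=13741952 /13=1057073.23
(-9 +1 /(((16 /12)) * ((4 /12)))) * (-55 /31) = 1485 /124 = 11.98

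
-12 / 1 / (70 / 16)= -2.74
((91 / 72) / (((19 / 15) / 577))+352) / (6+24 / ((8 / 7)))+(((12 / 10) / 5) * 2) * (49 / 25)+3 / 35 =1906123817 / 53865000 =35.39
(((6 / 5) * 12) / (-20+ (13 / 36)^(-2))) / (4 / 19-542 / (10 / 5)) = 19266 / 4467575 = 0.00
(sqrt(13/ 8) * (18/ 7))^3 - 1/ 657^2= -1/ 431649+ 9477 * sqrt(26)/ 1372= 35.22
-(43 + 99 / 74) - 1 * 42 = -6389 / 74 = -86.34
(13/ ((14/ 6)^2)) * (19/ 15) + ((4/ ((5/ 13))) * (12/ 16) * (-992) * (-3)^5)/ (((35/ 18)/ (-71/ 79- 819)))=-76725619453353/ 96775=-792824794.14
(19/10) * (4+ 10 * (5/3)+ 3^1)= 1349/30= 44.97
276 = 276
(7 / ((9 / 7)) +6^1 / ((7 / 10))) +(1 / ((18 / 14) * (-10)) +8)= 4607 / 210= 21.94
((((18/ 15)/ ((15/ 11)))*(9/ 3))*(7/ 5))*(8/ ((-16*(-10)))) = 231/ 1250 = 0.18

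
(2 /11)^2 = 4 /121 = 0.03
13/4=3.25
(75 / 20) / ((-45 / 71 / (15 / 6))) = -355 / 24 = -14.79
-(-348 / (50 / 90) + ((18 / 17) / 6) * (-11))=53409 / 85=628.34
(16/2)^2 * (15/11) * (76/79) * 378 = 27578880/869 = 31736.34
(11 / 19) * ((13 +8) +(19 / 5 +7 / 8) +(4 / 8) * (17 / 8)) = 15.48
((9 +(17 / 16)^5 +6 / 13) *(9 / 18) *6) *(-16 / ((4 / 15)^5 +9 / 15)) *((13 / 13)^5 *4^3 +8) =-3022837002590625 / 48631291904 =-62158.27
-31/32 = -0.97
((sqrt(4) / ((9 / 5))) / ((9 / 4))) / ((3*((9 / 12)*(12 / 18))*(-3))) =-80 / 729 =-0.11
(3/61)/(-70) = -3/4270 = -0.00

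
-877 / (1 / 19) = -16663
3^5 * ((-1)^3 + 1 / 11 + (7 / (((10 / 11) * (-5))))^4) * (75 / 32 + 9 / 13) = 99494818762959 / 28600000000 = 3478.84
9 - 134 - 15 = -140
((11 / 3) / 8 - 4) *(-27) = 765 / 8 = 95.62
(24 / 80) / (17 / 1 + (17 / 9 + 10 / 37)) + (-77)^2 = 378271199 / 63800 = 5929.02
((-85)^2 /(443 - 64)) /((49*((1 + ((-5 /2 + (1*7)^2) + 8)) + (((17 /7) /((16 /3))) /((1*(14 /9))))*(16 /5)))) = 36125 /5240433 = 0.01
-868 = -868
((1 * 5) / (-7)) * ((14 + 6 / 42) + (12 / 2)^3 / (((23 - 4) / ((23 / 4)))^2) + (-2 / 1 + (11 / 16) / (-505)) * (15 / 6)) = -20.66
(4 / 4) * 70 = 70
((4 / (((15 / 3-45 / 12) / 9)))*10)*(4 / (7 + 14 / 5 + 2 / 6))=2160 / 19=113.68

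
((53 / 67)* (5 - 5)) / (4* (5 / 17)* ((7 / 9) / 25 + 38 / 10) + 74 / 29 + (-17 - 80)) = 0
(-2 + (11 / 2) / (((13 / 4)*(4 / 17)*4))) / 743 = -21 / 77272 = -0.00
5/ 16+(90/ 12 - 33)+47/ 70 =-13729/ 560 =-24.52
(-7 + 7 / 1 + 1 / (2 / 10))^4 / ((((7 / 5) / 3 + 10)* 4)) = 9375 / 628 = 14.93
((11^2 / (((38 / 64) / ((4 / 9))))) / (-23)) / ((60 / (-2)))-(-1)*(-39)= -2293061 / 58995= -38.87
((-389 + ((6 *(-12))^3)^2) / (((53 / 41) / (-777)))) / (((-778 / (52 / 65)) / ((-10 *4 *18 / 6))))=-213030158390234640 / 20617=-10332742804008.08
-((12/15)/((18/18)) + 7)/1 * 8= -312/5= -62.40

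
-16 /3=-5.33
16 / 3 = 5.33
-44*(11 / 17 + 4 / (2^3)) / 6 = -143 / 17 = -8.41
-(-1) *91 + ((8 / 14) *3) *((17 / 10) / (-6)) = 3168 / 35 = 90.51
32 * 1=32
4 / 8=1 / 2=0.50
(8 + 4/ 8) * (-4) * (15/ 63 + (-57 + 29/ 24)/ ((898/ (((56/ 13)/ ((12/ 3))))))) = -219521/ 37716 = -5.82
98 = 98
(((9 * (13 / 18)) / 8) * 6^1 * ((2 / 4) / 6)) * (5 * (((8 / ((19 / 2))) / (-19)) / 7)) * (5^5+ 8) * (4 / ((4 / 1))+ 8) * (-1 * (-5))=-9164025 / 5054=-1813.22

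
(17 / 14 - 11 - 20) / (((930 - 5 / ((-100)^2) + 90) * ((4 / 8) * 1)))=-834000 / 14279993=-0.06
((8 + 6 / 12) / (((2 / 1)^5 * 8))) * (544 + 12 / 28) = 64787 / 3584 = 18.08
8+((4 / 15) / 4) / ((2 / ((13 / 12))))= 2893 / 360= 8.04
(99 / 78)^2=1089 / 676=1.61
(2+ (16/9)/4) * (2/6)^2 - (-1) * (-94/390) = 161/5265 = 0.03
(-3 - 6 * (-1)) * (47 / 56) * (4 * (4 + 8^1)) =846 / 7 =120.86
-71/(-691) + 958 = 662049/691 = 958.10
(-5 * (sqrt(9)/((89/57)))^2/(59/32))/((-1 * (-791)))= -4678560/369665149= -0.01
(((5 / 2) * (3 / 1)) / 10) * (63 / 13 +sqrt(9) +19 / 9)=1165 / 156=7.47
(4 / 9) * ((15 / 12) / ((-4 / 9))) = -5 / 4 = -1.25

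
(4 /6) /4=1 /6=0.17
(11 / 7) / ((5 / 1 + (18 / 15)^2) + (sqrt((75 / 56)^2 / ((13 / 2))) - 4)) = 4440800 / 6575749 - 187500 * sqrt(26) / 6575749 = 0.53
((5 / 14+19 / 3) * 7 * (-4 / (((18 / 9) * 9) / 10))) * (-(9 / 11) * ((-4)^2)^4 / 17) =184156160 / 561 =328264.10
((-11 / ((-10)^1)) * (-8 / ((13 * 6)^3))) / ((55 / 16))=-8 / 1482975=-0.00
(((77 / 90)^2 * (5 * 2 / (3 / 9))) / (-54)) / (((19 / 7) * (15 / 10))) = -41503 / 415530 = -0.10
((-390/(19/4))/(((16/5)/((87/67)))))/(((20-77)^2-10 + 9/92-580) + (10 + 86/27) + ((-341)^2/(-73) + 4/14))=-53835204150/1744597612981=-0.03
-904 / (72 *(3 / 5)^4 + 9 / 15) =-565000 / 6207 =-91.03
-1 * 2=-2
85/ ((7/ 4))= 340/ 7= 48.57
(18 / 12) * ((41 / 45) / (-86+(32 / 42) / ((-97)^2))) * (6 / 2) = -8101149 / 169926380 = -0.05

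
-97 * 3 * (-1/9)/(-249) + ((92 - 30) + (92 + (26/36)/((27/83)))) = 6296371/40338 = 156.09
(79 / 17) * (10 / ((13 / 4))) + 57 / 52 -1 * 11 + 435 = 388425 / 884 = 439.39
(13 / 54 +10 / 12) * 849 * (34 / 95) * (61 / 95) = 209.56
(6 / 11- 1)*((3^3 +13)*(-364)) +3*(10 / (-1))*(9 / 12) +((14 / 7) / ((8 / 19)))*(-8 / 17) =2465949 / 374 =6593.45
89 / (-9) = -89 / 9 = -9.89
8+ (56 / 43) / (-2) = 316 / 43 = 7.35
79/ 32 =2.47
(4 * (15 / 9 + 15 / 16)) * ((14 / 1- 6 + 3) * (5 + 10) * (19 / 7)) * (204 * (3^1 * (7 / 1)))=19985625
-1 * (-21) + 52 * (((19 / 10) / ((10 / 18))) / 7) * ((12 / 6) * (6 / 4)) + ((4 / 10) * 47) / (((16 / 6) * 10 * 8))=1089819 / 11200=97.31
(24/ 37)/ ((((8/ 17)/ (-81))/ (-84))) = 347004/ 37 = 9378.49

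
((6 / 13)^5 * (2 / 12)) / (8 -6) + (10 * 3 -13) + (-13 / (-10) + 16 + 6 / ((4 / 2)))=138498769 / 3712930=37.30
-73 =-73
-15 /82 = -0.18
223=223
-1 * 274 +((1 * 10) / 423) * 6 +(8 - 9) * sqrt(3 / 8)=-38614 / 141 - sqrt(6) / 4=-274.47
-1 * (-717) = 717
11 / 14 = 0.79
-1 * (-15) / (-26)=-15 / 26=-0.58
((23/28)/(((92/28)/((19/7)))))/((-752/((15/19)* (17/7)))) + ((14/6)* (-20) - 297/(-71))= -1333804523/31394496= -42.49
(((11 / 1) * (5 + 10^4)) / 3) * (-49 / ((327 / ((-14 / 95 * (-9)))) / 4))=-60398184 / 2071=-29163.78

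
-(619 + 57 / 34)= -21103 / 34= -620.68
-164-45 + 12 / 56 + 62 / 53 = -154051 / 742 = -207.62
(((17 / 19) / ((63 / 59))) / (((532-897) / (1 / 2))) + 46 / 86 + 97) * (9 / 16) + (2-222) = -165.14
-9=-9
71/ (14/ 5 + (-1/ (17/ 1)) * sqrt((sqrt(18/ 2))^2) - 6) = -6035/ 287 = -21.03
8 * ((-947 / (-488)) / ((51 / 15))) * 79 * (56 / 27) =20947640 / 27999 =748.16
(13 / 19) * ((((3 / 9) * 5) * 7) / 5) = 91 / 57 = 1.60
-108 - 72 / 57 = -2076 / 19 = -109.26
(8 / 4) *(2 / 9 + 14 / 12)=25 / 9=2.78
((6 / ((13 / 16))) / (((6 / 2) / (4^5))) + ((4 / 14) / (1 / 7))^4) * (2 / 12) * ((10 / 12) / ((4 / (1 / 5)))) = 229 / 13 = 17.62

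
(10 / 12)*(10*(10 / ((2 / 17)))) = 708.33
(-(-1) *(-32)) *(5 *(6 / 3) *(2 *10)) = -6400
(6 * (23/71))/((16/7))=0.85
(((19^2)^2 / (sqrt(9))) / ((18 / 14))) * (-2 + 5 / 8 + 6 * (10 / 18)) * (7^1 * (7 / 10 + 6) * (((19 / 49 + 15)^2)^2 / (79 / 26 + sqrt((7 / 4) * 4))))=17027579025475588225006 / 71900598105 - 5604013350156522706964 * sqrt(7) / 71900598105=30608276079.45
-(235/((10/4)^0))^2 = -55225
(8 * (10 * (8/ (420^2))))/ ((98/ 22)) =88/ 108045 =0.00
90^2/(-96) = -84.38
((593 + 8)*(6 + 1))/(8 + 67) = 56.09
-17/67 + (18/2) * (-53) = -31976/67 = -477.25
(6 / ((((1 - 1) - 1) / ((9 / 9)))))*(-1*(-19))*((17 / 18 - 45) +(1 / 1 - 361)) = 46062.33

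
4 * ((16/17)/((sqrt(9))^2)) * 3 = 64/51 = 1.25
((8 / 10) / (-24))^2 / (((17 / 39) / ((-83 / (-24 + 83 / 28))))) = 7553 / 750975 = 0.01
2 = 2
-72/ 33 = -24/ 11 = -2.18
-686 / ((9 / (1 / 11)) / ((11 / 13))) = -686 / 117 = -5.86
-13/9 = -1.44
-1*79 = -79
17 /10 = 1.70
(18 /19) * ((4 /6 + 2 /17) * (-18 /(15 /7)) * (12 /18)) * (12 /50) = -8064 /8075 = -1.00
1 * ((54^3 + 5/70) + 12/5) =11022653/70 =157466.47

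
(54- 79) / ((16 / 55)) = -1375 / 16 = -85.94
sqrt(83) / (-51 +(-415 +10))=-sqrt(83) / 456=-0.02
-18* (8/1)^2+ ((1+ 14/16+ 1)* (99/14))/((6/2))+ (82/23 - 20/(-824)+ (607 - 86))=-164671505/265328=-620.63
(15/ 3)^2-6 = 19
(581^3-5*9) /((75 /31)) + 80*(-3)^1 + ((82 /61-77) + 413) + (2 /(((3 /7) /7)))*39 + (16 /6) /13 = 4821370725268 /59475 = 81065501.90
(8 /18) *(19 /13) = 76 /117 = 0.65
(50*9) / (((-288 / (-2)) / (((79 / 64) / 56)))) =1975 / 28672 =0.07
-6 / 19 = -0.32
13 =13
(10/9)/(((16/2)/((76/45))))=19/81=0.23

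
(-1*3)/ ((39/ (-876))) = 876/ 13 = 67.38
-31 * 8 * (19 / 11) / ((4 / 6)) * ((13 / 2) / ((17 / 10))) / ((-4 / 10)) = 1148550 / 187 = 6141.98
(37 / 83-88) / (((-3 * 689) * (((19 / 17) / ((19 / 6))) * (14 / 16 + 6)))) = 38012 / 2177505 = 0.02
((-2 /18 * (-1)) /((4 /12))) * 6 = 2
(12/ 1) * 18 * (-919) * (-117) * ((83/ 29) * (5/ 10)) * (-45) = -43372627740/ 29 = -1495607853.10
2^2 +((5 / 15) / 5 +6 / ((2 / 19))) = 916 / 15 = 61.07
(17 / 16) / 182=17 / 2912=0.01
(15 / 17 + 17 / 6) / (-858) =-379 / 87516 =-0.00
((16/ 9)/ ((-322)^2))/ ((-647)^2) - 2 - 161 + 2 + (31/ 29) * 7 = -434768407504336/ 2832049375029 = -153.52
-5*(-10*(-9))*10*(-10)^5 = 450000000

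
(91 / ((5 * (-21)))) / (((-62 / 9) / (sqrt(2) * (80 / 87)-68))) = -1326 / 155+104 * sqrt(2) / 899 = -8.39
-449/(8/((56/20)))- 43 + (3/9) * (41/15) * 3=-2369/12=-197.42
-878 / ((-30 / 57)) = 8341 / 5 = 1668.20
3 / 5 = 0.60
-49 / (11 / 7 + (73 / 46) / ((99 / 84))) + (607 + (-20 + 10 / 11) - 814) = -41419668 / 170533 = -242.88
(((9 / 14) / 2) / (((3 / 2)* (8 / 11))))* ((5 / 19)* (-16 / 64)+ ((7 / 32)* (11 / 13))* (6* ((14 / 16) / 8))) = 464739 / 28327936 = 0.02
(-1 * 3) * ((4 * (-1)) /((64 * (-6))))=-0.03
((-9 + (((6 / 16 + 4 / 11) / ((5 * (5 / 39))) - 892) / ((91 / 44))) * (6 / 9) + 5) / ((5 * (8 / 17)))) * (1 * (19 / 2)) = -128370859 / 109200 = -1175.56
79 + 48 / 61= 4867 / 61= 79.79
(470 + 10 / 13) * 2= 12240 / 13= 941.54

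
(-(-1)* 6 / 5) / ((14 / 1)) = 3 / 35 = 0.09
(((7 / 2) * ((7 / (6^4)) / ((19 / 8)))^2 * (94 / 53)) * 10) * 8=322420 / 125531613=0.00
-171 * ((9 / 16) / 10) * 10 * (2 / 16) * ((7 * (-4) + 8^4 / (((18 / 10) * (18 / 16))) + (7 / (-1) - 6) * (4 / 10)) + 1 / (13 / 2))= -23922.67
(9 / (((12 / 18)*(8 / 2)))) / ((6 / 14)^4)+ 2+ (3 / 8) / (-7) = 8567 / 84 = 101.99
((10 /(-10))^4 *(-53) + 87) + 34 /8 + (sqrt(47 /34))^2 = 39.63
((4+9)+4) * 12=204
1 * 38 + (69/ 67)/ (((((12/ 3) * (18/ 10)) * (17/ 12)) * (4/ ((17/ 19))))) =193611/ 5092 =38.02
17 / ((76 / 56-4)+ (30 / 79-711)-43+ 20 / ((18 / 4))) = -169218 / 7483603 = -0.02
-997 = -997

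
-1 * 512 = -512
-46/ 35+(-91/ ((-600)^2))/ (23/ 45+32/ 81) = -27016933/ 20552000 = -1.31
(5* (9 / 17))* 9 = 23.82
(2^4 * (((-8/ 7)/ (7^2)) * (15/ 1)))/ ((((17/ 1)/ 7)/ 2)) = -3840/ 833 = -4.61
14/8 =7/4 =1.75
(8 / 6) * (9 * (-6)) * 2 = -144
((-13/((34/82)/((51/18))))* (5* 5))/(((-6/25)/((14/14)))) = 333125/36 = 9253.47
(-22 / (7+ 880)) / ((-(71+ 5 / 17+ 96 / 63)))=3927 / 11529226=0.00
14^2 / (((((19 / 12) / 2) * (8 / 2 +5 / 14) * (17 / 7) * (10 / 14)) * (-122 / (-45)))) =14521248 / 1201883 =12.08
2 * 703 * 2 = 2812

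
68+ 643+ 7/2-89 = 1251/2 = 625.50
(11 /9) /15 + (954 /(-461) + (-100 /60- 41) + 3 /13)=-35941322 /809055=-44.42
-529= -529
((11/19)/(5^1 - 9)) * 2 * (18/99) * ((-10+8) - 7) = 9/19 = 0.47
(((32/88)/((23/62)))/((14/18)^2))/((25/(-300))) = -241056/12397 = -19.44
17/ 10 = 1.70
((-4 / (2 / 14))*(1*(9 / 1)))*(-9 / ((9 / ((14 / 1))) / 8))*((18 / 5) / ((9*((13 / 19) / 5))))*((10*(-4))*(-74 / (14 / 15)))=261645784.62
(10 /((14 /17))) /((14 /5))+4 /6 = 1471 /294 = 5.00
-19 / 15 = -1.27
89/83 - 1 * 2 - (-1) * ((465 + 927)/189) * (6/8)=4.60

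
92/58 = 46/29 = 1.59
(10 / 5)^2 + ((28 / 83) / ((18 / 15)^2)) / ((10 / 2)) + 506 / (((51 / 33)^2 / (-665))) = -30413447983 / 215883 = -140879.31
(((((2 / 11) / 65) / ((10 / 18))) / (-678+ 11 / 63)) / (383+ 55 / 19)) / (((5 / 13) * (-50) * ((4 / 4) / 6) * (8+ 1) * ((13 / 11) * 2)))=1197 / 4239874112500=0.00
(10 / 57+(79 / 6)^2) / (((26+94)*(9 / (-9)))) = -118699 / 82080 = -1.45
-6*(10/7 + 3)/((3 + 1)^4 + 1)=-186/1799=-0.10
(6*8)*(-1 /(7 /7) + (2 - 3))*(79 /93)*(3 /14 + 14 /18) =-158000 /1953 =-80.90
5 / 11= 0.45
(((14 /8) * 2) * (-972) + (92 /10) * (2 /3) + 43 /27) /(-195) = 458227 /26325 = 17.41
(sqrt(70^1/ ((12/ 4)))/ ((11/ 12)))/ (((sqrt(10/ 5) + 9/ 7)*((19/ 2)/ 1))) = 0.21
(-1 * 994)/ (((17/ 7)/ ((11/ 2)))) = -38269/ 17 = -2251.12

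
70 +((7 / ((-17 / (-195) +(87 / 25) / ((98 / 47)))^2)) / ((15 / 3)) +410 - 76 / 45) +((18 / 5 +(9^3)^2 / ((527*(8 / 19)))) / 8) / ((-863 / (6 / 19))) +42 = 520.66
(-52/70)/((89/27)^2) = -0.07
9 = 9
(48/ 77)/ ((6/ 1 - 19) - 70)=-48/ 6391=-0.01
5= 5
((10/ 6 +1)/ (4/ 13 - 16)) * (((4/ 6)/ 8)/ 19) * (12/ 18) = -13/ 26163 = -0.00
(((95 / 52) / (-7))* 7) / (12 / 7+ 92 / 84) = -1995 / 3068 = -0.65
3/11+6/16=57/88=0.65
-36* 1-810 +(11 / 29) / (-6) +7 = -145997 / 174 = -839.06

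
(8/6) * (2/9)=8/27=0.30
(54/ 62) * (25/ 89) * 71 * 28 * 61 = 81855900/ 2759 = 29668.68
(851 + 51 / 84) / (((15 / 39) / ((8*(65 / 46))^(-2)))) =2522801 / 145600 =17.33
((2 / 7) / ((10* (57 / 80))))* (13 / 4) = 52 / 399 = 0.13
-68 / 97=-0.70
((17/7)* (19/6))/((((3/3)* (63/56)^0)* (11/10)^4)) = 1615000/307461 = 5.25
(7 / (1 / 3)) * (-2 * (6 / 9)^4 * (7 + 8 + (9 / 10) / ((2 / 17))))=-8456 / 45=-187.91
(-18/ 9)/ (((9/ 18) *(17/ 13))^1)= -52/ 17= -3.06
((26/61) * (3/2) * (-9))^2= 123201/3721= 33.11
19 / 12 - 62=-60.42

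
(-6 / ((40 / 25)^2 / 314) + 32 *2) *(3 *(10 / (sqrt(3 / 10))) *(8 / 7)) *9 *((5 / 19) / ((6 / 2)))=-806325 *sqrt(30) / 133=-33206.19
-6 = -6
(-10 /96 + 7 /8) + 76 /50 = 2749 /1200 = 2.29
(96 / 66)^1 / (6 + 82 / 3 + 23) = 48 / 1859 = 0.03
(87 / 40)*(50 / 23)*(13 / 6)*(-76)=-35815 / 46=-778.59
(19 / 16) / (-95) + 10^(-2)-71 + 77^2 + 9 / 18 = 2343399 / 400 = 5858.50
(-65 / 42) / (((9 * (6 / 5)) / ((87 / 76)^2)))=-273325 / 1455552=-0.19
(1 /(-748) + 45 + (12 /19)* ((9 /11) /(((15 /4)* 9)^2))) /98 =431681027 /940123800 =0.46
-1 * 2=-2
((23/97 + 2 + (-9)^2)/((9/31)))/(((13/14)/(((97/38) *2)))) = 3504116/2223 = 1576.30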